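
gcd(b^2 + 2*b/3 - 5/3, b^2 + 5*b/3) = b + 5/3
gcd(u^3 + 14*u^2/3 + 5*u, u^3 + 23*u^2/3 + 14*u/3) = u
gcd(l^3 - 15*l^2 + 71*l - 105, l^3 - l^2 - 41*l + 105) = l^2 - 8*l + 15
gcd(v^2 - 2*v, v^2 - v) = v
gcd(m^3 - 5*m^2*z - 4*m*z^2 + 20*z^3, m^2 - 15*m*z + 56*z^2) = 1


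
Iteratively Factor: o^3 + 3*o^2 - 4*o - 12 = (o - 2)*(o^2 + 5*o + 6) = (o - 2)*(o + 3)*(o + 2)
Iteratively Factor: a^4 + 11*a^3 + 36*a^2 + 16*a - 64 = (a + 4)*(a^3 + 7*a^2 + 8*a - 16) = (a - 1)*(a + 4)*(a^2 + 8*a + 16) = (a - 1)*(a + 4)^2*(a + 4)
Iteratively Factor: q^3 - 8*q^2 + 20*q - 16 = (q - 2)*(q^2 - 6*q + 8) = (q - 2)^2*(q - 4)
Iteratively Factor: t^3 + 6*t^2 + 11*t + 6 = (t + 1)*(t^2 + 5*t + 6) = (t + 1)*(t + 3)*(t + 2)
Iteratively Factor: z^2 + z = (z)*(z + 1)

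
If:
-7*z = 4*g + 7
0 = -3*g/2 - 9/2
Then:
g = -3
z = 5/7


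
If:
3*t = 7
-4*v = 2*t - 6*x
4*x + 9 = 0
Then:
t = 7/3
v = -109/24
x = -9/4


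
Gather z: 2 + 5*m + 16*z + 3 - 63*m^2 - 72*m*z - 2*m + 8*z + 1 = -63*m^2 + 3*m + z*(24 - 72*m) + 6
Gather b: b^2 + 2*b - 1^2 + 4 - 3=b^2 + 2*b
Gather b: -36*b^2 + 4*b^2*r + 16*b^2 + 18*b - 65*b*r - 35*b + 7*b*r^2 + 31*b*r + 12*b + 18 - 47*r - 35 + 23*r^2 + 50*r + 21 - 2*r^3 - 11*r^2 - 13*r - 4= b^2*(4*r - 20) + b*(7*r^2 - 34*r - 5) - 2*r^3 + 12*r^2 - 10*r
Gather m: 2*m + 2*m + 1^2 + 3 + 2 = 4*m + 6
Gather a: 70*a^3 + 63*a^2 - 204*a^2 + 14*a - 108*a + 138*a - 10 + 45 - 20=70*a^3 - 141*a^2 + 44*a + 15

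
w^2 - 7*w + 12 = (w - 4)*(w - 3)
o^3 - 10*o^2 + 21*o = o*(o - 7)*(o - 3)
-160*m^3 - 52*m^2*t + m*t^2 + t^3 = (-8*m + t)*(4*m + t)*(5*m + t)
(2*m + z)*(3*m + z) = 6*m^2 + 5*m*z + z^2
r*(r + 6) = r^2 + 6*r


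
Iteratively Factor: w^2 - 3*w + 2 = (w - 1)*(w - 2)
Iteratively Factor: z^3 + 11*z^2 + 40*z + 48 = (z + 4)*(z^2 + 7*z + 12) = (z + 4)^2*(z + 3)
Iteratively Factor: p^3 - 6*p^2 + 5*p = (p - 1)*(p^2 - 5*p) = (p - 5)*(p - 1)*(p)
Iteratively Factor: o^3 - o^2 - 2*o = (o - 2)*(o^2 + o) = (o - 2)*(o + 1)*(o)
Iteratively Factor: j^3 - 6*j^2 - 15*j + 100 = (j - 5)*(j^2 - j - 20) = (j - 5)^2*(j + 4)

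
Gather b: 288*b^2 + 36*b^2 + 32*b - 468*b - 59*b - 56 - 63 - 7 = 324*b^2 - 495*b - 126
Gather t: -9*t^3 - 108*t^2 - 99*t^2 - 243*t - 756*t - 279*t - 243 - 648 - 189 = -9*t^3 - 207*t^2 - 1278*t - 1080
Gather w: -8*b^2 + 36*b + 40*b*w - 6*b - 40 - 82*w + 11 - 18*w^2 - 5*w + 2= -8*b^2 + 30*b - 18*w^2 + w*(40*b - 87) - 27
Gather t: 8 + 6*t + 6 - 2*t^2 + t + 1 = -2*t^2 + 7*t + 15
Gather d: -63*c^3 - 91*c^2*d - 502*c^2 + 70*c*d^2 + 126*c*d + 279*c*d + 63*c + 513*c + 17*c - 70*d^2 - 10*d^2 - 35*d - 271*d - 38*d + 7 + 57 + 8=-63*c^3 - 502*c^2 + 593*c + d^2*(70*c - 80) + d*(-91*c^2 + 405*c - 344) + 72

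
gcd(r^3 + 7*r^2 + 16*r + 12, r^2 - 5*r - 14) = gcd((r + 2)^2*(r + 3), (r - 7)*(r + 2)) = r + 2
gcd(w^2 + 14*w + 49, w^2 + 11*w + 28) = w + 7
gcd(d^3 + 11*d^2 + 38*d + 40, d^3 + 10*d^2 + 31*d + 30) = d^2 + 7*d + 10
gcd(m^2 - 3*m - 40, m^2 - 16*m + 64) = m - 8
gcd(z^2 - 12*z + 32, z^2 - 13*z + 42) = 1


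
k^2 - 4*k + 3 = (k - 3)*(k - 1)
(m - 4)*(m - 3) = m^2 - 7*m + 12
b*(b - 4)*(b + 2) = b^3 - 2*b^2 - 8*b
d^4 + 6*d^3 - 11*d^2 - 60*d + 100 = (d - 2)^2*(d + 5)^2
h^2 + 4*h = h*(h + 4)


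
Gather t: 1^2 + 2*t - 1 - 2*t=0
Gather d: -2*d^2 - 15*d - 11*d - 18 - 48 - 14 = -2*d^2 - 26*d - 80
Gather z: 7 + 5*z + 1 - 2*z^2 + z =-2*z^2 + 6*z + 8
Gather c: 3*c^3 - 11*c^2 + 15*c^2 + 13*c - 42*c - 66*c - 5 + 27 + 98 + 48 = 3*c^3 + 4*c^2 - 95*c + 168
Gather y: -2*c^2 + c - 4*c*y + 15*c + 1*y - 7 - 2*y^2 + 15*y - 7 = -2*c^2 + 16*c - 2*y^2 + y*(16 - 4*c) - 14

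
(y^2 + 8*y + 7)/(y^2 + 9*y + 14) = (y + 1)/(y + 2)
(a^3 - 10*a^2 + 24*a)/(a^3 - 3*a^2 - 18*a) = (a - 4)/(a + 3)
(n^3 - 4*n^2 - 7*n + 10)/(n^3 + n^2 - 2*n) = (n - 5)/n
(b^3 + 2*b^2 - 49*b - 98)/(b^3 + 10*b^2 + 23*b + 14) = (b - 7)/(b + 1)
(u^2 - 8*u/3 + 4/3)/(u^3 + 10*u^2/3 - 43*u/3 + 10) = (3*u^2 - 8*u + 4)/(3*u^3 + 10*u^2 - 43*u + 30)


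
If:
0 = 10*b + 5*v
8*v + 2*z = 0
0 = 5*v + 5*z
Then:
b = 0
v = 0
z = 0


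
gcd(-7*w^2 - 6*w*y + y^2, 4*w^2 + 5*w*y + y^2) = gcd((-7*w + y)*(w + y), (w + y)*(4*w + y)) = w + y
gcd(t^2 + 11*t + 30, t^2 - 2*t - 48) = t + 6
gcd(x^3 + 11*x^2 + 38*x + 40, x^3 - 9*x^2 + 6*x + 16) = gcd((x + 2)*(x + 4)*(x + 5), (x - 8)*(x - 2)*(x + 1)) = 1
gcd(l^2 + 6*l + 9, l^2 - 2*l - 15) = l + 3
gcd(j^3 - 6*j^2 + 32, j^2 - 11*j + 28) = j - 4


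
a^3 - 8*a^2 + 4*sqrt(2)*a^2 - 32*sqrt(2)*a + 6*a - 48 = (a - 8)*(a + sqrt(2))*(a + 3*sqrt(2))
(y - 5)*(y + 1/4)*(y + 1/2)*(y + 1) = y^4 - 13*y^3/4 - 63*y^2/8 - 17*y/4 - 5/8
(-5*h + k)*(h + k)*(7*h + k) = -35*h^3 - 33*h^2*k + 3*h*k^2 + k^3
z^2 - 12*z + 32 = (z - 8)*(z - 4)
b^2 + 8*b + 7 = (b + 1)*(b + 7)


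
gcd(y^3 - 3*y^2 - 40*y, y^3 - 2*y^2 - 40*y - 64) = y - 8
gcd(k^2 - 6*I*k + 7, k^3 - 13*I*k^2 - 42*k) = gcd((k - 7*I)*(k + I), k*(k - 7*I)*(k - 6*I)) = k - 7*I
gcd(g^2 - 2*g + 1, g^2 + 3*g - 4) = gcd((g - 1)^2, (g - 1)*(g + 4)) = g - 1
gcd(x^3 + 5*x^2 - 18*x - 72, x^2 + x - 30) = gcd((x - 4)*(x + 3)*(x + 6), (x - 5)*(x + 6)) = x + 6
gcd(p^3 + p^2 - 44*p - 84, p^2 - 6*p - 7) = p - 7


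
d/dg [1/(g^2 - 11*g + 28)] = (11 - 2*g)/(g^2 - 11*g + 28)^2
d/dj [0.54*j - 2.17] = 0.540000000000000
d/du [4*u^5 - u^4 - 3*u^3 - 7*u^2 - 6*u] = 20*u^4 - 4*u^3 - 9*u^2 - 14*u - 6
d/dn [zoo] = 0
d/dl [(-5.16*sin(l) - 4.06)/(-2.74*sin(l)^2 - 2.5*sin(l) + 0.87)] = (-22.2488*sin(l) + 7.0692*cos(2*l) - 21.7084)*cos(l)/(2.74*sin(l)^2 + 2.5*sin(l) - 0.87)^2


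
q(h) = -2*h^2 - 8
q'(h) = -4*h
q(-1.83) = -14.70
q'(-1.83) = 7.32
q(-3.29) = -29.65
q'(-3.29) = 13.16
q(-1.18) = -10.78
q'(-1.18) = 4.72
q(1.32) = -11.48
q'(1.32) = -5.28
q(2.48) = -20.30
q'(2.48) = -9.92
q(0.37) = -8.27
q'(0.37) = -1.48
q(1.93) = -15.45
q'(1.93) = -7.72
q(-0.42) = -8.35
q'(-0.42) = 1.68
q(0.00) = -8.00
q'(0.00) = 0.00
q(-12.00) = -296.00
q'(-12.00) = 48.00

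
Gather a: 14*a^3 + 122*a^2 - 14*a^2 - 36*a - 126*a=14*a^3 + 108*a^2 - 162*a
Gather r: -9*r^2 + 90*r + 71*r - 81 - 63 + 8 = -9*r^2 + 161*r - 136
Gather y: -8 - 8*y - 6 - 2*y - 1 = -10*y - 15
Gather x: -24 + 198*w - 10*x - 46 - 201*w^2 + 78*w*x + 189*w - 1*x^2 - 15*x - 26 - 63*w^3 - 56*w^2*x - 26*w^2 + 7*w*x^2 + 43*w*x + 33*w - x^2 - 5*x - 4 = -63*w^3 - 227*w^2 + 420*w + x^2*(7*w - 2) + x*(-56*w^2 + 121*w - 30) - 100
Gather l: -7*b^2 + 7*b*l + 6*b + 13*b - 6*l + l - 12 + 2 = -7*b^2 + 19*b + l*(7*b - 5) - 10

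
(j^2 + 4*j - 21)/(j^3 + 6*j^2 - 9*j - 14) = (j - 3)/(j^2 - j - 2)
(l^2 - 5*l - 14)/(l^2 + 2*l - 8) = (l^2 - 5*l - 14)/(l^2 + 2*l - 8)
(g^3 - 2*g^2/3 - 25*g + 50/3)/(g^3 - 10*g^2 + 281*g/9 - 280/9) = 3*(3*g^2 + 13*g - 10)/(9*g^2 - 45*g + 56)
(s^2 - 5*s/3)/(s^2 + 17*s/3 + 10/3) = s*(3*s - 5)/(3*s^2 + 17*s + 10)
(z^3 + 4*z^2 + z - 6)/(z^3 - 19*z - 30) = (z - 1)/(z - 5)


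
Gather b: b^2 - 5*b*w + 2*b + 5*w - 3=b^2 + b*(2 - 5*w) + 5*w - 3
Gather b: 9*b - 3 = 9*b - 3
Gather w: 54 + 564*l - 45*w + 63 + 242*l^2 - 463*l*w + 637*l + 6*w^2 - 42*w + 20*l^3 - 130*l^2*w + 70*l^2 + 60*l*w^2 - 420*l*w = 20*l^3 + 312*l^2 + 1201*l + w^2*(60*l + 6) + w*(-130*l^2 - 883*l - 87) + 117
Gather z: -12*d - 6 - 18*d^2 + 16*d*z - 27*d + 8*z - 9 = -18*d^2 - 39*d + z*(16*d + 8) - 15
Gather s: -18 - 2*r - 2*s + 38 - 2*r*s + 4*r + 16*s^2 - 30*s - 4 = 2*r + 16*s^2 + s*(-2*r - 32) + 16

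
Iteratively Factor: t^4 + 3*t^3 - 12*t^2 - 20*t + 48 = (t + 4)*(t^3 - t^2 - 8*t + 12) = (t + 3)*(t + 4)*(t^2 - 4*t + 4) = (t - 2)*(t + 3)*(t + 4)*(t - 2)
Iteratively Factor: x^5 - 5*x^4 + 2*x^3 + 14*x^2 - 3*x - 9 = (x - 3)*(x^4 - 2*x^3 - 4*x^2 + 2*x + 3) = (x - 3)*(x - 1)*(x^3 - x^2 - 5*x - 3) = (x - 3)^2*(x - 1)*(x^2 + 2*x + 1) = (x - 3)^2*(x - 1)*(x + 1)*(x + 1)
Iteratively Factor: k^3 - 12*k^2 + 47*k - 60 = (k - 3)*(k^2 - 9*k + 20) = (k - 4)*(k - 3)*(k - 5)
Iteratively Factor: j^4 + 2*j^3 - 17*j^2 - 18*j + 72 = (j + 4)*(j^3 - 2*j^2 - 9*j + 18) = (j - 3)*(j + 4)*(j^2 + j - 6) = (j - 3)*(j - 2)*(j + 4)*(j + 3)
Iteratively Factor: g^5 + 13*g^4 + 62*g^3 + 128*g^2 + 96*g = (g + 3)*(g^4 + 10*g^3 + 32*g^2 + 32*g) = (g + 2)*(g + 3)*(g^3 + 8*g^2 + 16*g) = g*(g + 2)*(g + 3)*(g^2 + 8*g + 16) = g*(g + 2)*(g + 3)*(g + 4)*(g + 4)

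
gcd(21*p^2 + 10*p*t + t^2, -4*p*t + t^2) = 1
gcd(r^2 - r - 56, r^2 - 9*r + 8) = r - 8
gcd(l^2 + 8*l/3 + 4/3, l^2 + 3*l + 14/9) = l + 2/3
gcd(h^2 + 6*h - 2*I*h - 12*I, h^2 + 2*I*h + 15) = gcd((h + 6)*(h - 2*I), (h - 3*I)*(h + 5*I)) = 1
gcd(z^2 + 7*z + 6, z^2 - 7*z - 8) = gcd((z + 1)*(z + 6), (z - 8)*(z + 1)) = z + 1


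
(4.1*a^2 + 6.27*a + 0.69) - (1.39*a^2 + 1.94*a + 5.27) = 2.71*a^2 + 4.33*a - 4.58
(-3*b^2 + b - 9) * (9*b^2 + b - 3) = -27*b^4 + 6*b^3 - 71*b^2 - 12*b + 27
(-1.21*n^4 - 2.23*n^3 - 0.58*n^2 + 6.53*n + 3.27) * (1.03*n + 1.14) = -1.2463*n^5 - 3.6763*n^4 - 3.1396*n^3 + 6.0647*n^2 + 10.8123*n + 3.7278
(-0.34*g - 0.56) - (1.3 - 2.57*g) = 2.23*g - 1.86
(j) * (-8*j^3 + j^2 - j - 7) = -8*j^4 + j^3 - j^2 - 7*j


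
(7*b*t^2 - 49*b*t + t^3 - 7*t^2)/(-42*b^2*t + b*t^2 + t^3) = (t - 7)/(-6*b + t)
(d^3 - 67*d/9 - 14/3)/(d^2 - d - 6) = (d^2 + 3*d + 14/9)/(d + 2)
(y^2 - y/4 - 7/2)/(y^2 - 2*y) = (y + 7/4)/y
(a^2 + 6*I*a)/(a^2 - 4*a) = (a + 6*I)/(a - 4)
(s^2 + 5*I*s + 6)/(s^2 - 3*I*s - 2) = (s + 6*I)/(s - 2*I)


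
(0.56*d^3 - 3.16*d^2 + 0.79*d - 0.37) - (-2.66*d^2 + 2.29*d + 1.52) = 0.56*d^3 - 0.5*d^2 - 1.5*d - 1.89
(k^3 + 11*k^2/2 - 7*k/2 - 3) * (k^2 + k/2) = k^5 + 6*k^4 - 3*k^3/4 - 19*k^2/4 - 3*k/2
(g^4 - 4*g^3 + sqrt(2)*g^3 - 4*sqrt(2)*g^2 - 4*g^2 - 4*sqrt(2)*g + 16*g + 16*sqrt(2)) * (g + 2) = g^5 - 2*g^4 + sqrt(2)*g^4 - 12*g^3 - 2*sqrt(2)*g^3 - 12*sqrt(2)*g^2 + 8*g^2 + 8*sqrt(2)*g + 32*g + 32*sqrt(2)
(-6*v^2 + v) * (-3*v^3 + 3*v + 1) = 18*v^5 - 3*v^4 - 18*v^3 - 3*v^2 + v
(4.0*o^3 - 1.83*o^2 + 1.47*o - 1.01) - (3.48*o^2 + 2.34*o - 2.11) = 4.0*o^3 - 5.31*o^2 - 0.87*o + 1.1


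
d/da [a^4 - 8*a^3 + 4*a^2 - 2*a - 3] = 4*a^3 - 24*a^2 + 8*a - 2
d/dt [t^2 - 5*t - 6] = 2*t - 5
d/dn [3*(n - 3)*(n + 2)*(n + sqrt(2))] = 9*n^2 - 6*n + 6*sqrt(2)*n - 18 - 3*sqrt(2)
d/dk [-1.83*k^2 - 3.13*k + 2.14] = -3.66*k - 3.13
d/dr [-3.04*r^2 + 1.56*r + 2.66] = 1.56 - 6.08*r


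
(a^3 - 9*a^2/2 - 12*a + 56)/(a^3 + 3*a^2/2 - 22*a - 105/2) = (a^2 - 8*a + 16)/(a^2 - 2*a - 15)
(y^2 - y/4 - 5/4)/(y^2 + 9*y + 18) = (4*y^2 - y - 5)/(4*(y^2 + 9*y + 18))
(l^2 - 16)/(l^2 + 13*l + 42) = (l^2 - 16)/(l^2 + 13*l + 42)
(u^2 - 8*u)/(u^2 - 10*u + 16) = u/(u - 2)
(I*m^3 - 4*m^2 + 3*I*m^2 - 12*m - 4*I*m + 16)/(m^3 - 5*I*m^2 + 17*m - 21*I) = (I*m^3 + m^2*(-4 + 3*I) - 4*m*(3 + I) + 16)/(m^3 - 5*I*m^2 + 17*m - 21*I)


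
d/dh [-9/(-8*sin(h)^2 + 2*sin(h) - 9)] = 18*(1 - 8*sin(h))*cos(h)/(8*sin(h)^2 - 2*sin(h) + 9)^2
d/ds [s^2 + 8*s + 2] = 2*s + 8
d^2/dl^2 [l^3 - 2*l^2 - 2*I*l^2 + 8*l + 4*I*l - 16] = 6*l - 4 - 4*I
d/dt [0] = 0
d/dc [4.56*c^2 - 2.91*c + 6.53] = 9.12*c - 2.91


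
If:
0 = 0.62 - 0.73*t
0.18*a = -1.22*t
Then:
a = -5.76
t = 0.85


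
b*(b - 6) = b^2 - 6*b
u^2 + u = u*(u + 1)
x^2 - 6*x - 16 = (x - 8)*(x + 2)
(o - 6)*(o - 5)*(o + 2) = o^3 - 9*o^2 + 8*o + 60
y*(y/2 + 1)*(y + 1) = y^3/2 + 3*y^2/2 + y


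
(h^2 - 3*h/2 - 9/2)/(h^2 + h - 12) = (h + 3/2)/(h + 4)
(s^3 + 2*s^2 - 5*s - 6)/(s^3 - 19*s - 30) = (s^2 - s - 2)/(s^2 - 3*s - 10)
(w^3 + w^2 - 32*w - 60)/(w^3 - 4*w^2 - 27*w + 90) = (w + 2)/(w - 3)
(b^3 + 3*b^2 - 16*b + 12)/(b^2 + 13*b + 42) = (b^2 - 3*b + 2)/(b + 7)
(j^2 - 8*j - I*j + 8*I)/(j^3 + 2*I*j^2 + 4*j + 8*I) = (j^2 - 8*j - I*j + 8*I)/(j^3 + 2*I*j^2 + 4*j + 8*I)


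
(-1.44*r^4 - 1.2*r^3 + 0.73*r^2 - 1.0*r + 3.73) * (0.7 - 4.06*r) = 5.8464*r^5 + 3.864*r^4 - 3.8038*r^3 + 4.571*r^2 - 15.8438*r + 2.611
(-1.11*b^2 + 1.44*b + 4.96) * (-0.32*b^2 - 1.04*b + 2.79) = 0.3552*b^4 + 0.6936*b^3 - 6.1817*b^2 - 1.1408*b + 13.8384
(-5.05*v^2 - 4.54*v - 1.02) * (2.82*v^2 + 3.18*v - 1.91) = -14.241*v^4 - 28.8618*v^3 - 7.6681*v^2 + 5.4278*v + 1.9482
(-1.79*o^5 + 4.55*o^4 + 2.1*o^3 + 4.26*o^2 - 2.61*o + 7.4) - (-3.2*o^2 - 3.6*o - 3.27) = -1.79*o^5 + 4.55*o^4 + 2.1*o^3 + 7.46*o^2 + 0.99*o + 10.67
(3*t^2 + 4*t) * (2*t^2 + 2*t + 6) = 6*t^4 + 14*t^3 + 26*t^2 + 24*t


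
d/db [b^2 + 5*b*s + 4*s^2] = 2*b + 5*s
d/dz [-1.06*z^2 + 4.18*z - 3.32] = 4.18 - 2.12*z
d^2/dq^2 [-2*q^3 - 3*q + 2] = -12*q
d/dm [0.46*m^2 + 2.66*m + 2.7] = 0.92*m + 2.66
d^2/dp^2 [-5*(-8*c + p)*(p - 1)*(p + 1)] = 80*c - 30*p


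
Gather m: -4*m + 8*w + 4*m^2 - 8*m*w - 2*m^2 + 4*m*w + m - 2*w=2*m^2 + m*(-4*w - 3) + 6*w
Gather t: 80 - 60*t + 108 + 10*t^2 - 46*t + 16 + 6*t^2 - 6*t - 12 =16*t^2 - 112*t + 192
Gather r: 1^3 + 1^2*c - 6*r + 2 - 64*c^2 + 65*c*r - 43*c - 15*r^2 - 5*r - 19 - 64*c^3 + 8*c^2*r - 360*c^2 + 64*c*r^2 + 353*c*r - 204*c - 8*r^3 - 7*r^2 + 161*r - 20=-64*c^3 - 424*c^2 - 246*c - 8*r^3 + r^2*(64*c - 22) + r*(8*c^2 + 418*c + 150) - 36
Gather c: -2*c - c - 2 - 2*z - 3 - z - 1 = -3*c - 3*z - 6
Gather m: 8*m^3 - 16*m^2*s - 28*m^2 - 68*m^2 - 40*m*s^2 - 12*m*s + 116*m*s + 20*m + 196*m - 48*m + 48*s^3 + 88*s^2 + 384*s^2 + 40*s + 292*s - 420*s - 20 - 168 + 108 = 8*m^3 + m^2*(-16*s - 96) + m*(-40*s^2 + 104*s + 168) + 48*s^3 + 472*s^2 - 88*s - 80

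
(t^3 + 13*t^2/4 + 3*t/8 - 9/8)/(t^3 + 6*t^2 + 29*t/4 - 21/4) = (4*t + 3)/(2*(2*t + 7))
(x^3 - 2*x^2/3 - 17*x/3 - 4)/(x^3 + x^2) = 1 - 5/(3*x) - 4/x^2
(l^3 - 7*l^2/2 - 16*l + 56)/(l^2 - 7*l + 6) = (l^3 - 7*l^2/2 - 16*l + 56)/(l^2 - 7*l + 6)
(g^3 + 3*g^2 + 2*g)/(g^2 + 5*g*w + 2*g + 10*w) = g*(g + 1)/(g + 5*w)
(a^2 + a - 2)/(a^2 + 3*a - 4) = (a + 2)/(a + 4)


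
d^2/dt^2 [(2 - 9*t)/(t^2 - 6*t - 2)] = 2*(4*(t - 3)^2*(9*t - 2) + (27*t - 56)*(-t^2 + 6*t + 2))/(-t^2 + 6*t + 2)^3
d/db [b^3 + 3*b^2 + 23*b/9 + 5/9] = 3*b^2 + 6*b + 23/9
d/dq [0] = 0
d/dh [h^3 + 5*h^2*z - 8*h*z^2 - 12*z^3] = 3*h^2 + 10*h*z - 8*z^2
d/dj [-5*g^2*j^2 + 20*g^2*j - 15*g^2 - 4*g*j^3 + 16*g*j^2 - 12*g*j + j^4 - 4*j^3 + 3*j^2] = -10*g^2*j + 20*g^2 - 12*g*j^2 + 32*g*j - 12*g + 4*j^3 - 12*j^2 + 6*j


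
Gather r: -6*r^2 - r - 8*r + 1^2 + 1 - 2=-6*r^2 - 9*r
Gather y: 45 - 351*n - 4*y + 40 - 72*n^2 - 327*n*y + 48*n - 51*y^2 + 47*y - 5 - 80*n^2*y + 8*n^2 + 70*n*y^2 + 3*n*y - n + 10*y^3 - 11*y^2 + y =-64*n^2 - 304*n + 10*y^3 + y^2*(70*n - 62) + y*(-80*n^2 - 324*n + 44) + 80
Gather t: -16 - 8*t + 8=-8*t - 8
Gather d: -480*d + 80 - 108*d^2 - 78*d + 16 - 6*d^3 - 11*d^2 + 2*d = -6*d^3 - 119*d^2 - 556*d + 96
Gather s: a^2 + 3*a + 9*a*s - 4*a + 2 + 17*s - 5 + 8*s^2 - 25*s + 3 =a^2 - a + 8*s^2 + s*(9*a - 8)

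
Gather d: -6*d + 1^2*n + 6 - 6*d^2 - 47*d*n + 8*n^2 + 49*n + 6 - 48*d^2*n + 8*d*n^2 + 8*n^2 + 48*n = d^2*(-48*n - 6) + d*(8*n^2 - 47*n - 6) + 16*n^2 + 98*n + 12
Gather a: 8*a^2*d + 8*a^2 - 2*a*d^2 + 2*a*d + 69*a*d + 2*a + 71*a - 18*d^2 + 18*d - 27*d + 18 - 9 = a^2*(8*d + 8) + a*(-2*d^2 + 71*d + 73) - 18*d^2 - 9*d + 9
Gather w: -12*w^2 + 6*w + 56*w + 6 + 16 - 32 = -12*w^2 + 62*w - 10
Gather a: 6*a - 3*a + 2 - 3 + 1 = 3*a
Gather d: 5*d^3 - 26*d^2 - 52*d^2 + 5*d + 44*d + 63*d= 5*d^3 - 78*d^2 + 112*d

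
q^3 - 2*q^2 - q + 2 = (q - 2)*(q - 1)*(q + 1)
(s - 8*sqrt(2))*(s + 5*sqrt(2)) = s^2 - 3*sqrt(2)*s - 80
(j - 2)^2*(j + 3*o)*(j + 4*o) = j^4 + 7*j^3*o - 4*j^3 + 12*j^2*o^2 - 28*j^2*o + 4*j^2 - 48*j*o^2 + 28*j*o + 48*o^2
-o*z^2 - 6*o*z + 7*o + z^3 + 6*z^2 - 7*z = (-o + z)*(z - 1)*(z + 7)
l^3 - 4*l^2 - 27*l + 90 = (l - 6)*(l - 3)*(l + 5)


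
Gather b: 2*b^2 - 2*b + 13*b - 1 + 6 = 2*b^2 + 11*b + 5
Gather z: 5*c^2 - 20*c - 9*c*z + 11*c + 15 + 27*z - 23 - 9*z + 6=5*c^2 - 9*c + z*(18 - 9*c) - 2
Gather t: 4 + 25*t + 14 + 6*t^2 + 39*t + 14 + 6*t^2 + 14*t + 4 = 12*t^2 + 78*t + 36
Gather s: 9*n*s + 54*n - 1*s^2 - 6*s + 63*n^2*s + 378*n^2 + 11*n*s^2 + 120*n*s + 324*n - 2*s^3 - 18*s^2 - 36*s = 378*n^2 + 378*n - 2*s^3 + s^2*(11*n - 19) + s*(63*n^2 + 129*n - 42)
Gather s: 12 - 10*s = 12 - 10*s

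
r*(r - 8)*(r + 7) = r^3 - r^2 - 56*r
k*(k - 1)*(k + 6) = k^3 + 5*k^2 - 6*k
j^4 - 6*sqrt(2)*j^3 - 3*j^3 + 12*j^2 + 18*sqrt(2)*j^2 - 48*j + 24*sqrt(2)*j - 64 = (j - 4)*(j + 1)*(j - 4*sqrt(2))*(j - 2*sqrt(2))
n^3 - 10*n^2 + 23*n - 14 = (n - 7)*(n - 2)*(n - 1)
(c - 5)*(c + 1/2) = c^2 - 9*c/2 - 5/2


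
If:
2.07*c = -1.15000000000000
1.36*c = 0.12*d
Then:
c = -0.56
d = -6.30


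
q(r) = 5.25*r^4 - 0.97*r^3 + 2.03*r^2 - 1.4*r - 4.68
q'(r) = 21.0*r^3 - 2.91*r^2 + 4.06*r - 1.4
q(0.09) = -4.79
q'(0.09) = -1.04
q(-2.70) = 312.00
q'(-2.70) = -446.92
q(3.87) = 1141.70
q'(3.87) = 1187.90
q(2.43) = 173.04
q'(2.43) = 292.61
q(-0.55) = -2.65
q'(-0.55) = -8.01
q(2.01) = 78.52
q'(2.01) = 165.54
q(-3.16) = 574.11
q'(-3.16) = -705.93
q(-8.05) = 22690.81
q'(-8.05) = -11177.52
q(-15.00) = 269528.07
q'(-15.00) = -71592.05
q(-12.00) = 110844.60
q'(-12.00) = -36757.16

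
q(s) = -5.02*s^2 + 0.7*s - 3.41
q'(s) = 0.7 - 10.04*s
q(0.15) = -3.42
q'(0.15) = -0.81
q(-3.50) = -67.36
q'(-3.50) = 35.84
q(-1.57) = -16.88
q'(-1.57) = 16.46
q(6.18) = -190.81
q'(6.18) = -61.35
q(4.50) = -101.92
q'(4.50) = -44.48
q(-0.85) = -7.63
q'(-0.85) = 9.23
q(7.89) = -310.39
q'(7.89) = -78.52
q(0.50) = -4.32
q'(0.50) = -4.32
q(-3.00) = -50.69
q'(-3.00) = 30.82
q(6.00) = -179.93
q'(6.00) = -59.54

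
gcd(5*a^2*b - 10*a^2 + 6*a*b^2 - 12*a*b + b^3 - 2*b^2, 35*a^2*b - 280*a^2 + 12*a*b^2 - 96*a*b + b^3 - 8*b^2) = 5*a + b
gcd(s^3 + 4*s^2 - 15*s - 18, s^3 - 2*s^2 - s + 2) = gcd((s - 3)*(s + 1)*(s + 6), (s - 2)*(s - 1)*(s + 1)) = s + 1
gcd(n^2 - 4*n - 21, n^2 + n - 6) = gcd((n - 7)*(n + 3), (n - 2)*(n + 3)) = n + 3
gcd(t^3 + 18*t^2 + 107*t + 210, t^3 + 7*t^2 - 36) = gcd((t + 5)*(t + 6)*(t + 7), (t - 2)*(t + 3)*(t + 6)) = t + 6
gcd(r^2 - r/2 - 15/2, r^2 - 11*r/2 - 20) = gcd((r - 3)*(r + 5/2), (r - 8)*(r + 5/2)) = r + 5/2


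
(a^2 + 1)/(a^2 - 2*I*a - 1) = (a + I)/(a - I)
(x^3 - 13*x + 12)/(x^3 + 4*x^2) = 1 - 4/x + 3/x^2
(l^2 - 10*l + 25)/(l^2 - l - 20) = (l - 5)/(l + 4)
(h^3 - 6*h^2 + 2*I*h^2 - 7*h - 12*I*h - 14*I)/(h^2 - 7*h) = h + 1 + 2*I + 2*I/h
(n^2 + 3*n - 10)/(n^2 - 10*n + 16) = (n + 5)/(n - 8)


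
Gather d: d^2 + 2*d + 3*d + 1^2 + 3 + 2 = d^2 + 5*d + 6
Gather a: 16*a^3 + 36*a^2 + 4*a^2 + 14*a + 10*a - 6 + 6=16*a^3 + 40*a^2 + 24*a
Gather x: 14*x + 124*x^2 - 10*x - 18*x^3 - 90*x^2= -18*x^3 + 34*x^2 + 4*x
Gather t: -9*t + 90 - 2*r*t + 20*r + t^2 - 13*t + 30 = 20*r + t^2 + t*(-2*r - 22) + 120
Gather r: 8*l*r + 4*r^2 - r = 4*r^2 + r*(8*l - 1)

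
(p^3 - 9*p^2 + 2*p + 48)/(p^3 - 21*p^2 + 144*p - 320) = (p^2 - p - 6)/(p^2 - 13*p + 40)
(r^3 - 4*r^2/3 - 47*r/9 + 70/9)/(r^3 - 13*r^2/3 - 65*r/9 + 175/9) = (r - 2)/(r - 5)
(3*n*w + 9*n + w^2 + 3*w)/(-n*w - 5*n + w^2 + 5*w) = (3*n*w + 9*n + w^2 + 3*w)/(-n*w - 5*n + w^2 + 5*w)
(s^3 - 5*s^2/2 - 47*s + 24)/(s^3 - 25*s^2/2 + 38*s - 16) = (s + 6)/(s - 4)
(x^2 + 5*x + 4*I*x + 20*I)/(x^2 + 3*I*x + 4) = (x + 5)/(x - I)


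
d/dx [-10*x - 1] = -10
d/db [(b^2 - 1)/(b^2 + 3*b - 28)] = 3*(b^2 - 18*b + 1)/(b^4 + 6*b^3 - 47*b^2 - 168*b + 784)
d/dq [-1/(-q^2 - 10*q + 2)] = 2*(-q - 5)/(q^2 + 10*q - 2)^2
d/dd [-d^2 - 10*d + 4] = -2*d - 10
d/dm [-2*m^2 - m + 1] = -4*m - 1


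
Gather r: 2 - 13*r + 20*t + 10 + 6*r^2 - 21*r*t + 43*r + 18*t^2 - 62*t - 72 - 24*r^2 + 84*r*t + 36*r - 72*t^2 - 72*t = -18*r^2 + r*(63*t + 66) - 54*t^2 - 114*t - 60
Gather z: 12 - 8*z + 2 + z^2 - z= z^2 - 9*z + 14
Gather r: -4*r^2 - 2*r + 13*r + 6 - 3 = -4*r^2 + 11*r + 3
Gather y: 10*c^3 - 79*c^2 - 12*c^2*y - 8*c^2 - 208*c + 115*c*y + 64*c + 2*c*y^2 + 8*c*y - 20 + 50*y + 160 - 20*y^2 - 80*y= 10*c^3 - 87*c^2 - 144*c + y^2*(2*c - 20) + y*(-12*c^2 + 123*c - 30) + 140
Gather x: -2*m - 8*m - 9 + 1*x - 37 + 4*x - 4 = -10*m + 5*x - 50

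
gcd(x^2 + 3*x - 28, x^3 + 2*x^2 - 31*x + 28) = x^2 + 3*x - 28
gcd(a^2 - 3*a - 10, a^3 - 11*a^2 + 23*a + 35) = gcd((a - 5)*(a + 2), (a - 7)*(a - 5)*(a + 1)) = a - 5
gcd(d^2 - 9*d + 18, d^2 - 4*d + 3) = d - 3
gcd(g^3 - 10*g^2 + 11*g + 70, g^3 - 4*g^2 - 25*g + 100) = g - 5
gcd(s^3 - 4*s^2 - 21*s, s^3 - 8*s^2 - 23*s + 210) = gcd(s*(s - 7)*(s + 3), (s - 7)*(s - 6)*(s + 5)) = s - 7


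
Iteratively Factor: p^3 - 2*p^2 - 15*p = (p - 5)*(p^2 + 3*p) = (p - 5)*(p + 3)*(p)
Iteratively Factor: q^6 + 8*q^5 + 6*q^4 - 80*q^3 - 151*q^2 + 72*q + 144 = (q - 1)*(q^5 + 9*q^4 + 15*q^3 - 65*q^2 - 216*q - 144) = (q - 1)*(q + 4)*(q^4 + 5*q^3 - 5*q^2 - 45*q - 36) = (q - 1)*(q + 3)*(q + 4)*(q^3 + 2*q^2 - 11*q - 12) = (q - 3)*(q - 1)*(q + 3)*(q + 4)*(q^2 + 5*q + 4) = (q - 3)*(q - 1)*(q + 1)*(q + 3)*(q + 4)*(q + 4)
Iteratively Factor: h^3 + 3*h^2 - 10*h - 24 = (h + 4)*(h^2 - h - 6) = (h + 2)*(h + 4)*(h - 3)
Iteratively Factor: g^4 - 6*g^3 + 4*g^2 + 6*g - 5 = (g - 1)*(g^3 - 5*g^2 - g + 5) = (g - 1)*(g + 1)*(g^2 - 6*g + 5) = (g - 5)*(g - 1)*(g + 1)*(g - 1)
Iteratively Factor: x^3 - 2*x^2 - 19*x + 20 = (x - 5)*(x^2 + 3*x - 4) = (x - 5)*(x - 1)*(x + 4)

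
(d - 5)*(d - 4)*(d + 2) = d^3 - 7*d^2 + 2*d + 40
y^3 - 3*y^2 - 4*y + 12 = (y - 3)*(y - 2)*(y + 2)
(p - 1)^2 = p^2 - 2*p + 1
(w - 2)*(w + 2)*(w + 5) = w^3 + 5*w^2 - 4*w - 20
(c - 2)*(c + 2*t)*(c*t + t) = c^3*t + 2*c^2*t^2 - c^2*t - 2*c*t^2 - 2*c*t - 4*t^2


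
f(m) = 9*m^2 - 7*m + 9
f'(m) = 18*m - 7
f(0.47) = 7.70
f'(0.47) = 1.46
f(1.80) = 25.56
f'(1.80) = 25.40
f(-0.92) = 23.06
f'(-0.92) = -23.56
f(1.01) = 11.11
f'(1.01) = 11.18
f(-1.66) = 45.42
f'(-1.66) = -36.88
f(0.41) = 7.64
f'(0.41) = 0.38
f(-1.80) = 50.76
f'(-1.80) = -39.40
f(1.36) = 16.13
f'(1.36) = 17.48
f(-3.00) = 111.00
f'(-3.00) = -61.00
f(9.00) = 675.00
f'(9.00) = 155.00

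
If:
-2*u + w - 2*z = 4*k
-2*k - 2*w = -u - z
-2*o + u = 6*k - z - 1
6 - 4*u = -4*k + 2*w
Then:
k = -3*z/17 - 9/34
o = 14*z/17 + 59/34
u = 15/17 - 7*z/17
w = 8*z/17 + 12/17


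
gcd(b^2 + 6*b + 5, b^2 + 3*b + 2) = b + 1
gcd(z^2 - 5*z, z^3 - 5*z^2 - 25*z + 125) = z - 5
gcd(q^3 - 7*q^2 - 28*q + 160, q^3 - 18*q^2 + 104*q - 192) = q^2 - 12*q + 32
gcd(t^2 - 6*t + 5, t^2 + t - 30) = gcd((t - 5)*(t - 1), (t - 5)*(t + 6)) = t - 5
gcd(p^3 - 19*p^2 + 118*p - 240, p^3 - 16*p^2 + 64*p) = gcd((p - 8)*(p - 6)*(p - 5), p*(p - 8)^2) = p - 8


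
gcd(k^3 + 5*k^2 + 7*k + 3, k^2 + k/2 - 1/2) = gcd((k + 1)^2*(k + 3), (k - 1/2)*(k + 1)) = k + 1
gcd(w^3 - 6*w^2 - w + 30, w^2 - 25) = w - 5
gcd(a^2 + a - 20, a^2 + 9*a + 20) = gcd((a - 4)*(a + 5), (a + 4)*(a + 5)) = a + 5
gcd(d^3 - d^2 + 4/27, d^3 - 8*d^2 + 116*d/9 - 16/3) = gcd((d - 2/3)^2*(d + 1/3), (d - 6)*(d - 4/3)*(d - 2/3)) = d - 2/3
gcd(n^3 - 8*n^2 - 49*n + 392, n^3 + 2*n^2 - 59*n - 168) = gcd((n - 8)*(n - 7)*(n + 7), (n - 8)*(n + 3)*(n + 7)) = n^2 - n - 56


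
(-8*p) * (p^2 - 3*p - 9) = -8*p^3 + 24*p^2 + 72*p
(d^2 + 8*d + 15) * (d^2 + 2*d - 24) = d^4 + 10*d^3 + 7*d^2 - 162*d - 360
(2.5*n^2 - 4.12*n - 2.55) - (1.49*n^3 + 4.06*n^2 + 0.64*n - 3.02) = -1.49*n^3 - 1.56*n^2 - 4.76*n + 0.47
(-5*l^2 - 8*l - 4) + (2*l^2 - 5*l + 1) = -3*l^2 - 13*l - 3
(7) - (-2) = 9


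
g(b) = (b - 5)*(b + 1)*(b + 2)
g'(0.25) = -13.81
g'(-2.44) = 14.62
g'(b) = (b - 5)*(b + 1) + (b - 5)*(b + 2) + (b + 1)*(b + 2)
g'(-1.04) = -5.60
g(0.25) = -13.36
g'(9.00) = 194.00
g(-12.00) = -1870.00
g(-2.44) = -4.71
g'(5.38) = 52.31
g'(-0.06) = -12.75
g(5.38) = 17.89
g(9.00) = 440.00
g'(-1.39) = -1.64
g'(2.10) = -8.17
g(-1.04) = 0.23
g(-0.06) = -9.23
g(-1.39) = 1.52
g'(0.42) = -14.15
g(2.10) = -36.86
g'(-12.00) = 467.00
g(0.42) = -15.74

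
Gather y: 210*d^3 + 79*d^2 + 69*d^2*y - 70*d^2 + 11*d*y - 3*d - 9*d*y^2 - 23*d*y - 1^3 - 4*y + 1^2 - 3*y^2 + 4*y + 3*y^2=210*d^3 + 9*d^2 - 9*d*y^2 - 3*d + y*(69*d^2 - 12*d)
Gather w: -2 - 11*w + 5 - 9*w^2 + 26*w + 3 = -9*w^2 + 15*w + 6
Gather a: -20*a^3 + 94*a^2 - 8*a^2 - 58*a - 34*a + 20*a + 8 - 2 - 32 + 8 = -20*a^3 + 86*a^2 - 72*a - 18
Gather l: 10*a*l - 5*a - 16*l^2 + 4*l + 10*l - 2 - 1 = -5*a - 16*l^2 + l*(10*a + 14) - 3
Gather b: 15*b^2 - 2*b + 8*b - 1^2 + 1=15*b^2 + 6*b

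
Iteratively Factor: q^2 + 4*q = (q + 4)*(q)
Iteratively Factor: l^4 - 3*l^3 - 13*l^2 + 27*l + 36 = (l + 3)*(l^3 - 6*l^2 + 5*l + 12) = (l - 3)*(l + 3)*(l^2 - 3*l - 4) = (l - 3)*(l + 1)*(l + 3)*(l - 4)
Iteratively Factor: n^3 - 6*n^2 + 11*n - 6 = (n - 2)*(n^2 - 4*n + 3) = (n - 2)*(n - 1)*(n - 3)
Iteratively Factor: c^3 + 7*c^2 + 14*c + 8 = (c + 1)*(c^2 + 6*c + 8) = (c + 1)*(c + 2)*(c + 4)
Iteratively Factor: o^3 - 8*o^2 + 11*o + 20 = (o + 1)*(o^2 - 9*o + 20) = (o - 4)*(o + 1)*(o - 5)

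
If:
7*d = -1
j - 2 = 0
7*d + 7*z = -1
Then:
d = -1/7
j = 2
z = 0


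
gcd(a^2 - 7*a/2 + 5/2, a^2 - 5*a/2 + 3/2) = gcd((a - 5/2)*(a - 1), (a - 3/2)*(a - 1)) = a - 1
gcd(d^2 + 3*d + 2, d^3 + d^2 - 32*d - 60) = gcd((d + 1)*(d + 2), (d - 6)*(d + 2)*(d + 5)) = d + 2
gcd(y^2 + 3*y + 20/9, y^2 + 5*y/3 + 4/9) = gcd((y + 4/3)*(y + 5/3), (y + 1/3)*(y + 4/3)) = y + 4/3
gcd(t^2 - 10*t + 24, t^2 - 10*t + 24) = t^2 - 10*t + 24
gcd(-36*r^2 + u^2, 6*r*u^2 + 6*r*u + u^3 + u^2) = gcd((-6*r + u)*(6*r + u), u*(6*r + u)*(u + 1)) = 6*r + u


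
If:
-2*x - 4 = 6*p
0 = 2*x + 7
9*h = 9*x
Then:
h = -7/2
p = 1/2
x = -7/2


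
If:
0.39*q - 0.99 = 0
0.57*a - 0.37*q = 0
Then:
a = 1.65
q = 2.54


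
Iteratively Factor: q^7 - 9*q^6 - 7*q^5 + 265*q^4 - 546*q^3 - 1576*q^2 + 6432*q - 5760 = (q - 4)*(q^6 - 5*q^5 - 27*q^4 + 157*q^3 + 82*q^2 - 1248*q + 1440) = (q - 4)*(q - 3)*(q^5 - 2*q^4 - 33*q^3 + 58*q^2 + 256*q - 480) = (q - 4)*(q - 3)*(q - 2)*(q^4 - 33*q^2 - 8*q + 240) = (q - 4)*(q - 3)*(q - 2)*(q + 4)*(q^3 - 4*q^2 - 17*q + 60) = (q - 4)*(q - 3)^2*(q - 2)*(q + 4)*(q^2 - q - 20) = (q - 4)*(q - 3)^2*(q - 2)*(q + 4)^2*(q - 5)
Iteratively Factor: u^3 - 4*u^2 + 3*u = (u - 3)*(u^2 - u) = (u - 3)*(u - 1)*(u)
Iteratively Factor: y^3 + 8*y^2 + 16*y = (y)*(y^2 + 8*y + 16) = y*(y + 4)*(y + 4)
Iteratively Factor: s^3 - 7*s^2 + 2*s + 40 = (s + 2)*(s^2 - 9*s + 20) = (s - 5)*(s + 2)*(s - 4)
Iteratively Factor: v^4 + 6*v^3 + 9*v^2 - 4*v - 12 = (v + 2)*(v^3 + 4*v^2 + v - 6) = (v + 2)*(v + 3)*(v^2 + v - 2) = (v - 1)*(v + 2)*(v + 3)*(v + 2)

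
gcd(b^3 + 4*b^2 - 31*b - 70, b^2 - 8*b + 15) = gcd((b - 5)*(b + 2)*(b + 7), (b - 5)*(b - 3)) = b - 5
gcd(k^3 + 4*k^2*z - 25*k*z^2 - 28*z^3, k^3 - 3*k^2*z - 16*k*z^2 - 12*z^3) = k + z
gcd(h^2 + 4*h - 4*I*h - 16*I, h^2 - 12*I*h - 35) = 1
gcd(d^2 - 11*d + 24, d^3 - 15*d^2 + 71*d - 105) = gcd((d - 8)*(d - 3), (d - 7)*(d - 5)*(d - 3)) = d - 3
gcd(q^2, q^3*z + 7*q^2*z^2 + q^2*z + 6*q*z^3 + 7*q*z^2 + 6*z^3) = 1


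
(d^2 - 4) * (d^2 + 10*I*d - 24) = d^4 + 10*I*d^3 - 28*d^2 - 40*I*d + 96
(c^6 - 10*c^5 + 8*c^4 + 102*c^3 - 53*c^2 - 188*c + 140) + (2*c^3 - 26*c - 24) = c^6 - 10*c^5 + 8*c^4 + 104*c^3 - 53*c^2 - 214*c + 116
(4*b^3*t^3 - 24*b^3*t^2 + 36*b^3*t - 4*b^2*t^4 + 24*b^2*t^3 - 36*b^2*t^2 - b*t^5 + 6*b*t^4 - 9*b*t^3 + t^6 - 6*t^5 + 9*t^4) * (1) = 4*b^3*t^3 - 24*b^3*t^2 + 36*b^3*t - 4*b^2*t^4 + 24*b^2*t^3 - 36*b^2*t^2 - b*t^5 + 6*b*t^4 - 9*b*t^3 + t^6 - 6*t^5 + 9*t^4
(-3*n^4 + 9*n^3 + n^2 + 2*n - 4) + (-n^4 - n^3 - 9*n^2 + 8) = -4*n^4 + 8*n^3 - 8*n^2 + 2*n + 4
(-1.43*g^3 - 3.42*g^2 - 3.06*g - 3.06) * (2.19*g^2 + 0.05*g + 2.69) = -3.1317*g^5 - 7.5613*g^4 - 10.7191*g^3 - 16.0542*g^2 - 8.3844*g - 8.2314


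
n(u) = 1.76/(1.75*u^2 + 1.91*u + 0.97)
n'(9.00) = -0.00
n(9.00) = 0.01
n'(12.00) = -0.00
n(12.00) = 0.01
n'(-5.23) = 0.02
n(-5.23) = 0.05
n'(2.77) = -0.05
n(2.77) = 0.09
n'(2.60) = -0.06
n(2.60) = 0.10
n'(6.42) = -0.01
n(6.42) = 0.02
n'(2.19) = -0.09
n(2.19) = 0.13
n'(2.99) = -0.04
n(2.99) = 0.08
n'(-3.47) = 0.08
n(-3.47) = 0.11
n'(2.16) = -0.09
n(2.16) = 0.13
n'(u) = 1.76*(-3.5*u - 1.91)/(1.75*u^2 + 1.91*u + 0.97)^2 = (-6.16*u - 3.3616)/(1.75*u^2 + 1.91*u + 0.97)^2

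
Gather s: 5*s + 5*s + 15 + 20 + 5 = 10*s + 40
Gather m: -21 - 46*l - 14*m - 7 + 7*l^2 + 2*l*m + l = 7*l^2 - 45*l + m*(2*l - 14) - 28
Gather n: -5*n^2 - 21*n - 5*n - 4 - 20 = -5*n^2 - 26*n - 24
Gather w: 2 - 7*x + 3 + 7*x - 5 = 0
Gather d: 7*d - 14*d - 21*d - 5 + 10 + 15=20 - 28*d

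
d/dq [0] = 0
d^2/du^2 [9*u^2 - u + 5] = 18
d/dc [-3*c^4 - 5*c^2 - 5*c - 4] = -12*c^3 - 10*c - 5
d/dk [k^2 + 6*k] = 2*k + 6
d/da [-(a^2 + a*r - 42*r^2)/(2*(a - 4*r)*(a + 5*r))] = 11*r^2*(-2*a - r)/(a^4 + 2*a^3*r - 39*a^2*r^2 - 40*a*r^3 + 400*r^4)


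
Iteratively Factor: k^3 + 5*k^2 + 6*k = (k)*(k^2 + 5*k + 6) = k*(k + 3)*(k + 2)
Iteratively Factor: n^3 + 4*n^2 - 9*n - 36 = (n + 4)*(n^2 - 9) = (n + 3)*(n + 4)*(n - 3)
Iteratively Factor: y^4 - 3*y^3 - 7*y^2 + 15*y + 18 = (y - 3)*(y^3 - 7*y - 6) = (y - 3)^2*(y^2 + 3*y + 2) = (y - 3)^2*(y + 1)*(y + 2)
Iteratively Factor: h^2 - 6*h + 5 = (h - 1)*(h - 5)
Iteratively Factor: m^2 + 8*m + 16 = (m + 4)*(m + 4)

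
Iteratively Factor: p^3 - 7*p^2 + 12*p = (p)*(p^2 - 7*p + 12) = p*(p - 4)*(p - 3)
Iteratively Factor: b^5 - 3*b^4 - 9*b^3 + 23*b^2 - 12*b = (b)*(b^4 - 3*b^3 - 9*b^2 + 23*b - 12) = b*(b + 3)*(b^3 - 6*b^2 + 9*b - 4) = b*(b - 1)*(b + 3)*(b^2 - 5*b + 4) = b*(b - 1)^2*(b + 3)*(b - 4)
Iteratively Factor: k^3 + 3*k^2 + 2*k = (k + 1)*(k^2 + 2*k) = (k + 1)*(k + 2)*(k)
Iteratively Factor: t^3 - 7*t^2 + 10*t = (t - 5)*(t^2 - 2*t) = (t - 5)*(t - 2)*(t)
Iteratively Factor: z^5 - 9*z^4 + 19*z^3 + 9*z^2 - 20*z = (z + 1)*(z^4 - 10*z^3 + 29*z^2 - 20*z) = z*(z + 1)*(z^3 - 10*z^2 + 29*z - 20) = z*(z - 5)*(z + 1)*(z^2 - 5*z + 4) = z*(z - 5)*(z - 1)*(z + 1)*(z - 4)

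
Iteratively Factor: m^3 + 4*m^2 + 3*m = (m + 1)*(m^2 + 3*m) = m*(m + 1)*(m + 3)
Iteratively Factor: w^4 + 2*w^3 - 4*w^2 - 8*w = (w + 2)*(w^3 - 4*w) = w*(w + 2)*(w^2 - 4) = w*(w + 2)^2*(w - 2)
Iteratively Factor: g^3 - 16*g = (g)*(g^2 - 16) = g*(g - 4)*(g + 4)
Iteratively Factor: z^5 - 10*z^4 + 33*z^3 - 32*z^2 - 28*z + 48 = (z + 1)*(z^4 - 11*z^3 + 44*z^2 - 76*z + 48) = (z - 2)*(z + 1)*(z^3 - 9*z^2 + 26*z - 24) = (z - 4)*(z - 2)*(z + 1)*(z^2 - 5*z + 6) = (z - 4)*(z - 3)*(z - 2)*(z + 1)*(z - 2)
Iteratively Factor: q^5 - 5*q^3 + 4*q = (q - 2)*(q^4 + 2*q^3 - q^2 - 2*q) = q*(q - 2)*(q^3 + 2*q^2 - q - 2) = q*(q - 2)*(q + 2)*(q^2 - 1) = q*(q - 2)*(q + 1)*(q + 2)*(q - 1)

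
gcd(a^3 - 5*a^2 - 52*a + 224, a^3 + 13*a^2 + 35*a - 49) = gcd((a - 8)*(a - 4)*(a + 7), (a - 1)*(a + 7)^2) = a + 7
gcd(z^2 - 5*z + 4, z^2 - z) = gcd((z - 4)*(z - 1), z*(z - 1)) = z - 1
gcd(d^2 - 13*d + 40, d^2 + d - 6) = 1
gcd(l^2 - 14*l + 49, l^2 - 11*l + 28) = l - 7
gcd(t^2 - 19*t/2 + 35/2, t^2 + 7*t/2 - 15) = t - 5/2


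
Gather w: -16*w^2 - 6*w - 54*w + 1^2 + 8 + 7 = -16*w^2 - 60*w + 16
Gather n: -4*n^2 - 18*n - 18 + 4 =-4*n^2 - 18*n - 14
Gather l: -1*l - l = -2*l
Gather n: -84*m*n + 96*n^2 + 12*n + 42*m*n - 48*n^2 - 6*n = 48*n^2 + n*(6 - 42*m)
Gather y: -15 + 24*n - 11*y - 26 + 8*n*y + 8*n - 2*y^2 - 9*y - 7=32*n - 2*y^2 + y*(8*n - 20) - 48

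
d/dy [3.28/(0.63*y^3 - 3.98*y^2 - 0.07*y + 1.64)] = (-6.1992*y^2 + 26.1088*y + 0.2296)/(0.63*y^3 - 3.98*y^2 - 0.07*y + 1.64)^2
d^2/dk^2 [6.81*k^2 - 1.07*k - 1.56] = 13.6200000000000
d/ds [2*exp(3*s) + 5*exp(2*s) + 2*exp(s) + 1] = (6*exp(2*s) + 10*exp(s) + 2)*exp(s)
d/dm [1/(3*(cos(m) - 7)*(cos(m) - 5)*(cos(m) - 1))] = (-3*sin(m)^2 - 26*cos(m) + 50)*sin(m)/(3*(cos(m) - 7)^2*(cos(m) - 5)^2*(cos(m) - 1)^2)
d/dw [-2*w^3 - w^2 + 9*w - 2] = -6*w^2 - 2*w + 9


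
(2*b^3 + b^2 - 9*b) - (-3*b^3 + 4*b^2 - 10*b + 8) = 5*b^3 - 3*b^2 + b - 8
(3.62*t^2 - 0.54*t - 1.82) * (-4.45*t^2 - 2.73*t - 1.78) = -16.109*t^4 - 7.4796*t^3 + 3.1296*t^2 + 5.9298*t + 3.2396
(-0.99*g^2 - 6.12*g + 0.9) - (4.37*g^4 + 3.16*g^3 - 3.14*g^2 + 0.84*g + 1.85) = -4.37*g^4 - 3.16*g^3 + 2.15*g^2 - 6.96*g - 0.95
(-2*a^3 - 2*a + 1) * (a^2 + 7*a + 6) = -2*a^5 - 14*a^4 - 14*a^3 - 13*a^2 - 5*a + 6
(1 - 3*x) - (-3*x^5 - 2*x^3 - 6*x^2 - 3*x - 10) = 3*x^5 + 2*x^3 + 6*x^2 + 11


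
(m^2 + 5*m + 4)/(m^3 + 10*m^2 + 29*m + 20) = 1/(m + 5)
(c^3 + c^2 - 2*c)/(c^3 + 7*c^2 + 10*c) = (c - 1)/(c + 5)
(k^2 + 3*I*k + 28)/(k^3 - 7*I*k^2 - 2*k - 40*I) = (k + 7*I)/(k^2 - 3*I*k + 10)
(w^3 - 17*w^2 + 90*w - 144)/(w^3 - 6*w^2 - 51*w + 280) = (w^2 - 9*w + 18)/(w^2 + 2*w - 35)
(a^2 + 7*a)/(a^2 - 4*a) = (a + 7)/(a - 4)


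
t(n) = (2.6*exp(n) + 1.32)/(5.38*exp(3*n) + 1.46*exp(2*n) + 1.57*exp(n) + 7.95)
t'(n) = (2.6*exp(n) + 1.32)*(-16.14*exp(3*n) - 2.92*exp(2*n) - 1.57*exp(n))/(5.38*exp(3*n) + 1.46*exp(2*n) + 1.57*exp(n) + 7.95)^2 + 2.6*exp(n)/(5.38*exp(3*n) + 1.46*exp(2*n) + 1.57*exp(n) + 7.95) = (-27.976*exp(3*n) - 25.1008*exp(2*n) - 3.8544*exp(n) + 18.5976)*exp(n)/(28.9444*exp(6*n) + 15.7096*exp(5*n) + 19.0248*exp(4*n) + 90.1264*exp(3*n) + 25.6789*exp(2*n) + 24.963*exp(n) + 63.2025)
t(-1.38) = 0.23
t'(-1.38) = 0.05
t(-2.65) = 0.19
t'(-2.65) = 0.02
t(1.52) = 0.02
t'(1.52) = -0.05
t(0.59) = 0.13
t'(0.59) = -0.19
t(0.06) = 0.23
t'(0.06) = -0.16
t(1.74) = 0.02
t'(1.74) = -0.03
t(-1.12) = 0.25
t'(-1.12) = 0.06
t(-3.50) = 0.17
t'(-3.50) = 0.01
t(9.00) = 0.00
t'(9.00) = 0.00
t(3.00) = 0.00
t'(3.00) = 0.00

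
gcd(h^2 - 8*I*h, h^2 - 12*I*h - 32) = h - 8*I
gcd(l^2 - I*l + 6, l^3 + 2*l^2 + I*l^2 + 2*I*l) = 1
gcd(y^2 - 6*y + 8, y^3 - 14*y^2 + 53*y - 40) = 1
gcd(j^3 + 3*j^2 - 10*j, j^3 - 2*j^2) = j^2 - 2*j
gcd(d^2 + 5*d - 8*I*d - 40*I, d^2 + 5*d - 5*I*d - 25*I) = d + 5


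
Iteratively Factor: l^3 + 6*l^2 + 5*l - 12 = (l + 3)*(l^2 + 3*l - 4) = (l + 3)*(l + 4)*(l - 1)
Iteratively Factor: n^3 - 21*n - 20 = (n + 4)*(n^2 - 4*n - 5) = (n + 1)*(n + 4)*(n - 5)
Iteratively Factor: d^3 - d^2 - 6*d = (d)*(d^2 - d - 6) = d*(d - 3)*(d + 2)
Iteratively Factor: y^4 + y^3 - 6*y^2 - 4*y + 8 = (y - 2)*(y^3 + 3*y^2 - 4) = (y - 2)*(y + 2)*(y^2 + y - 2) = (y - 2)*(y - 1)*(y + 2)*(y + 2)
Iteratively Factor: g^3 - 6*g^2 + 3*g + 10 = (g + 1)*(g^2 - 7*g + 10) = (g - 5)*(g + 1)*(g - 2)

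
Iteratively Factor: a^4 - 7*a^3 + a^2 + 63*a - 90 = (a + 3)*(a^3 - 10*a^2 + 31*a - 30) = (a - 2)*(a + 3)*(a^2 - 8*a + 15) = (a - 3)*(a - 2)*(a + 3)*(a - 5)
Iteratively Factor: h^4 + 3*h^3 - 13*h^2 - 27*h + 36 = (h - 3)*(h^3 + 6*h^2 + 5*h - 12) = (h - 3)*(h + 4)*(h^2 + 2*h - 3) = (h - 3)*(h + 3)*(h + 4)*(h - 1)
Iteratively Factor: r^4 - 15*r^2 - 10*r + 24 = (r + 3)*(r^3 - 3*r^2 - 6*r + 8) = (r - 4)*(r + 3)*(r^2 + r - 2) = (r - 4)*(r + 2)*(r + 3)*(r - 1)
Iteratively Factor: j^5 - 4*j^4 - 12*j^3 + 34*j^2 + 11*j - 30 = (j - 2)*(j^4 - 2*j^3 - 16*j^2 + 2*j + 15) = (j - 2)*(j + 1)*(j^3 - 3*j^2 - 13*j + 15) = (j - 2)*(j - 1)*(j + 1)*(j^2 - 2*j - 15) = (j - 2)*(j - 1)*(j + 1)*(j + 3)*(j - 5)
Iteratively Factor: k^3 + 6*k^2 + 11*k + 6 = (k + 2)*(k^2 + 4*k + 3) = (k + 2)*(k + 3)*(k + 1)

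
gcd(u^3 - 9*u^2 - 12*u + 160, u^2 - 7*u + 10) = u - 5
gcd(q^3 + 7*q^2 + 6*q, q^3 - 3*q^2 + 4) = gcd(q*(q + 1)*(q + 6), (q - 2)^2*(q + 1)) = q + 1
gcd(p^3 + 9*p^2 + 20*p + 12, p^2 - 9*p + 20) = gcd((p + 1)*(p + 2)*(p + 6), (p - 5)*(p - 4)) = 1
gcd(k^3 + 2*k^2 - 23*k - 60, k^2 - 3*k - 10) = k - 5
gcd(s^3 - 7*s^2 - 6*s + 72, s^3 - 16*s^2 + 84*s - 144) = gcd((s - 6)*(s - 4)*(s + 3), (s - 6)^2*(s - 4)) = s^2 - 10*s + 24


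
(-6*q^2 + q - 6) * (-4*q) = 24*q^3 - 4*q^2 + 24*q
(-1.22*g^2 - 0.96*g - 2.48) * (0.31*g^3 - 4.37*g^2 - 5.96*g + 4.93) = -0.3782*g^5 + 5.0338*g^4 + 10.6976*g^3 + 10.5446*g^2 + 10.048*g - 12.2264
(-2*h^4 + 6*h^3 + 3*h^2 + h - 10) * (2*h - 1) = -4*h^5 + 14*h^4 - h^2 - 21*h + 10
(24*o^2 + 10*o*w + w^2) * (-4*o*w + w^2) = -96*o^3*w - 16*o^2*w^2 + 6*o*w^3 + w^4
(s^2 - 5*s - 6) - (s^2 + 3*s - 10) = 4 - 8*s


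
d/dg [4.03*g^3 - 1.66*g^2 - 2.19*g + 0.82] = 12.09*g^2 - 3.32*g - 2.19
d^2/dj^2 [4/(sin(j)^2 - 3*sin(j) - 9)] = 4*(4*sin(j)^4 - 9*sin(j)^3 + 39*sin(j)^2 - 9*sin(j) - 36)/(3*sin(j) + cos(j)^2 + 8)^3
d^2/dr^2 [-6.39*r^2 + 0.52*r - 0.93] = -12.7800000000000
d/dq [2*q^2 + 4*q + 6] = 4*q + 4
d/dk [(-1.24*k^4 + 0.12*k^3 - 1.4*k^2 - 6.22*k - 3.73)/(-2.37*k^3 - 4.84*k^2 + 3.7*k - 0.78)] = (2.9388*k^6 + 12.0032*k^5 - 17.6628*k^4 - 24.726*k^3 - 62.0859*k^2 - 33.9224*k + 18.6526)/(5.6169*k^6 + 22.9416*k^5 + 5.8876*k^4 - 32.1188*k^3 + 21.2404*k^2 - 5.772*k + 0.6084)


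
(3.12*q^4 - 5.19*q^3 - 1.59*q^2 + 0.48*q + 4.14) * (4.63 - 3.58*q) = -11.1696*q^5 + 33.0258*q^4 - 18.3375*q^3 - 9.0801*q^2 - 12.5988*q + 19.1682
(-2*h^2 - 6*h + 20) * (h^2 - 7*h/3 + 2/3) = -2*h^4 - 4*h^3/3 + 98*h^2/3 - 152*h/3 + 40/3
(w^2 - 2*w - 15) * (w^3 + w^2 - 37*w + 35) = w^5 - w^4 - 54*w^3 + 94*w^2 + 485*w - 525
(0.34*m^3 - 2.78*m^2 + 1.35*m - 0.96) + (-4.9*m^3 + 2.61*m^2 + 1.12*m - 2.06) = -4.56*m^3 - 0.17*m^2 + 2.47*m - 3.02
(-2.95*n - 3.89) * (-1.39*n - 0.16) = 4.1005*n^2 + 5.8791*n + 0.6224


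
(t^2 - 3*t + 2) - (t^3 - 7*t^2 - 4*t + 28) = -t^3 + 8*t^2 + t - 26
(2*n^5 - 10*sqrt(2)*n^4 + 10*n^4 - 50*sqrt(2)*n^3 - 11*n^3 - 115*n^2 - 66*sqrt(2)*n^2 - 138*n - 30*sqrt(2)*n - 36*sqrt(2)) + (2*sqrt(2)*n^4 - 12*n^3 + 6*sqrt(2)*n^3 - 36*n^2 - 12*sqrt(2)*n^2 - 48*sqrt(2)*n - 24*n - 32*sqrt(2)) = 2*n^5 - 8*sqrt(2)*n^4 + 10*n^4 - 44*sqrt(2)*n^3 - 23*n^3 - 151*n^2 - 78*sqrt(2)*n^2 - 162*n - 78*sqrt(2)*n - 68*sqrt(2)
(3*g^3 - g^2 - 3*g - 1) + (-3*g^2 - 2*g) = 3*g^3 - 4*g^2 - 5*g - 1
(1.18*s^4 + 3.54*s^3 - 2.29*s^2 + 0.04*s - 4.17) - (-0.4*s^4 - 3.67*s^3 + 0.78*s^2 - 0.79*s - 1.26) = 1.58*s^4 + 7.21*s^3 - 3.07*s^2 + 0.83*s - 2.91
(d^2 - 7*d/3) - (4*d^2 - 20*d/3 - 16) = -3*d^2 + 13*d/3 + 16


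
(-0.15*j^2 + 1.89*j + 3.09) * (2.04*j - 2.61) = -0.306*j^3 + 4.2471*j^2 + 1.3707*j - 8.0649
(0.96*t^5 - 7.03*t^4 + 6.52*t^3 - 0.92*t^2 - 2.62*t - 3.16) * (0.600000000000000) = 0.576*t^5 - 4.218*t^4 + 3.912*t^3 - 0.552*t^2 - 1.572*t - 1.896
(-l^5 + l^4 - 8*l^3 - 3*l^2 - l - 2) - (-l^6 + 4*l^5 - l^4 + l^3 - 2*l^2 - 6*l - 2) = l^6 - 5*l^5 + 2*l^4 - 9*l^3 - l^2 + 5*l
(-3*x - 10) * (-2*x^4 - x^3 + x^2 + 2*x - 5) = 6*x^5 + 23*x^4 + 7*x^3 - 16*x^2 - 5*x + 50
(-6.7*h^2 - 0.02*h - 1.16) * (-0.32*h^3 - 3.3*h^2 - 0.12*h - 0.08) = 2.144*h^5 + 22.1164*h^4 + 1.2412*h^3 + 4.3664*h^2 + 0.1408*h + 0.0928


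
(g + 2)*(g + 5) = g^2 + 7*g + 10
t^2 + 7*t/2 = t*(t + 7/2)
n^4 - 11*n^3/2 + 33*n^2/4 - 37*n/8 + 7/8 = (n - 7/2)*(n - 1)*(n - 1/2)^2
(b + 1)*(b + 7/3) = b^2 + 10*b/3 + 7/3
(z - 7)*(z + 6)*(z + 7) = z^3 + 6*z^2 - 49*z - 294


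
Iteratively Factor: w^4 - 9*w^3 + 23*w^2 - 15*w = (w)*(w^3 - 9*w^2 + 23*w - 15) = w*(w - 5)*(w^2 - 4*w + 3) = w*(w - 5)*(w - 3)*(w - 1)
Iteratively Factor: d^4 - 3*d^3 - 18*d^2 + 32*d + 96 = (d + 2)*(d^3 - 5*d^2 - 8*d + 48) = (d - 4)*(d + 2)*(d^2 - d - 12) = (d - 4)^2*(d + 2)*(d + 3)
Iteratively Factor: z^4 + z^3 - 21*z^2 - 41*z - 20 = (z + 4)*(z^3 - 3*z^2 - 9*z - 5) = (z - 5)*(z + 4)*(z^2 + 2*z + 1) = (z - 5)*(z + 1)*(z + 4)*(z + 1)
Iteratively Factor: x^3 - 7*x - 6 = (x + 2)*(x^2 - 2*x - 3) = (x - 3)*(x + 2)*(x + 1)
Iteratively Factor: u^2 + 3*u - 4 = (u - 1)*(u + 4)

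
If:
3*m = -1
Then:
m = -1/3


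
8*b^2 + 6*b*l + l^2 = (2*b + l)*(4*b + l)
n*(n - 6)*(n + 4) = n^3 - 2*n^2 - 24*n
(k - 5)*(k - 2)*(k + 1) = k^3 - 6*k^2 + 3*k + 10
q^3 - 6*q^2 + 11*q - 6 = (q - 3)*(q - 2)*(q - 1)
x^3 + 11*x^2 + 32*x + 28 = (x + 2)^2*(x + 7)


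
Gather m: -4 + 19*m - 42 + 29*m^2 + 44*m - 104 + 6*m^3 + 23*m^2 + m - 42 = 6*m^3 + 52*m^2 + 64*m - 192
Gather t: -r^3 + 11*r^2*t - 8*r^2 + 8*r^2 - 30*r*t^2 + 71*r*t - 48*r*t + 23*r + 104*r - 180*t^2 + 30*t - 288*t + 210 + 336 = -r^3 + 127*r + t^2*(-30*r - 180) + t*(11*r^2 + 23*r - 258) + 546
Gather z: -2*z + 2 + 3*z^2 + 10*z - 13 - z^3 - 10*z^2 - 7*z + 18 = -z^3 - 7*z^2 + z + 7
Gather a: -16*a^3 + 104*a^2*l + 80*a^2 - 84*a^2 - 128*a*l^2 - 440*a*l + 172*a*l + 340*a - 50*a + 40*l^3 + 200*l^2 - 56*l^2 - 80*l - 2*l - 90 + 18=-16*a^3 + a^2*(104*l - 4) + a*(-128*l^2 - 268*l + 290) + 40*l^3 + 144*l^2 - 82*l - 72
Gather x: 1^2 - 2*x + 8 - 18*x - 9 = -20*x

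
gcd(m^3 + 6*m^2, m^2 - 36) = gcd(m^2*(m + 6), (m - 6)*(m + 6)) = m + 6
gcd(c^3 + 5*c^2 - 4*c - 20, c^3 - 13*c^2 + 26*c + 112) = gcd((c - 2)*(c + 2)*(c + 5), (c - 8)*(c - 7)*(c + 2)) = c + 2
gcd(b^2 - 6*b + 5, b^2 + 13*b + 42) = 1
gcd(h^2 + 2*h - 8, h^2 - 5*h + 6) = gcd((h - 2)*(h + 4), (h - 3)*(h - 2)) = h - 2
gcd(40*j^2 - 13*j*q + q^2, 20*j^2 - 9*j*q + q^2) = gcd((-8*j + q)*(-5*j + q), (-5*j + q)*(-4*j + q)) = -5*j + q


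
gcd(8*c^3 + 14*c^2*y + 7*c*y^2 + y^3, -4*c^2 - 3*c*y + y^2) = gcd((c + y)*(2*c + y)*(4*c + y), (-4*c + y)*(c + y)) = c + y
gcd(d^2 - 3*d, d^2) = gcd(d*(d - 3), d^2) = d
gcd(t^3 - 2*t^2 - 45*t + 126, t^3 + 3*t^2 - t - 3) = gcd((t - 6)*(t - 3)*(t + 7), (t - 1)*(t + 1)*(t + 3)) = 1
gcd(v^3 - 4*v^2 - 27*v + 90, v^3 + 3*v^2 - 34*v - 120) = v^2 - v - 30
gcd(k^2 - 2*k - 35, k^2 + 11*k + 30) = k + 5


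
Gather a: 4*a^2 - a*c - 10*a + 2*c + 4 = 4*a^2 + a*(-c - 10) + 2*c + 4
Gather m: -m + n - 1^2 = -m + n - 1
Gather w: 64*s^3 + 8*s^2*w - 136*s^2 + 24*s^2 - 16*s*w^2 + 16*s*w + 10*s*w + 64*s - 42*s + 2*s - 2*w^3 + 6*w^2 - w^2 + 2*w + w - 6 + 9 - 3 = 64*s^3 - 112*s^2 + 24*s - 2*w^3 + w^2*(5 - 16*s) + w*(8*s^2 + 26*s + 3)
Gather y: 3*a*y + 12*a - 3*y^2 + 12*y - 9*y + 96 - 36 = 12*a - 3*y^2 + y*(3*a + 3) + 60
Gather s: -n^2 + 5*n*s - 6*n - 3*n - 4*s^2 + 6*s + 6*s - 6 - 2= -n^2 - 9*n - 4*s^2 + s*(5*n + 12) - 8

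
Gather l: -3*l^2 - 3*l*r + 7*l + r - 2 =-3*l^2 + l*(7 - 3*r) + r - 2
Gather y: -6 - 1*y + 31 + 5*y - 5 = 4*y + 20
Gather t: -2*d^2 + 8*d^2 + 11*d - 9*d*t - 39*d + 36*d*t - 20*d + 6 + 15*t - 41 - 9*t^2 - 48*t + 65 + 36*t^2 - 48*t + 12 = 6*d^2 - 48*d + 27*t^2 + t*(27*d - 81) + 42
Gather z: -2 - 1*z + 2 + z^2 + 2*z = z^2 + z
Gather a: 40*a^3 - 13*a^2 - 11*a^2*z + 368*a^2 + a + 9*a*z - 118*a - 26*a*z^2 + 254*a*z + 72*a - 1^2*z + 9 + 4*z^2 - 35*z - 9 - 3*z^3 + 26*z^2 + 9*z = 40*a^3 + a^2*(355 - 11*z) + a*(-26*z^2 + 263*z - 45) - 3*z^3 + 30*z^2 - 27*z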